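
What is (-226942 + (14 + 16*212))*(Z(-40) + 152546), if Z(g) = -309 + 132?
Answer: -34059956784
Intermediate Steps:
Z(g) = -177
(-226942 + (14 + 16*212))*(Z(-40) + 152546) = (-226942 + (14 + 16*212))*(-177 + 152546) = (-226942 + (14 + 3392))*152369 = (-226942 + 3406)*152369 = -223536*152369 = -34059956784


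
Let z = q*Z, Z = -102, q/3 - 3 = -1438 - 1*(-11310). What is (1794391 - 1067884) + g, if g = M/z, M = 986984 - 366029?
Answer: 48784931251/67150 ≈ 7.2651e+5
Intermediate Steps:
q = 29625 (q = 9 + 3*(-1438 - 1*(-11310)) = 9 + 3*(-1438 + 11310) = 9 + 3*9872 = 9 + 29616 = 29625)
z = -3021750 (z = 29625*(-102) = -3021750)
M = 620955
g = -13799/67150 (g = 620955/(-3021750) = 620955*(-1/3021750) = -13799/67150 ≈ -0.20550)
(1794391 - 1067884) + g = (1794391 - 1067884) - 13799/67150 = 726507 - 13799/67150 = 48784931251/67150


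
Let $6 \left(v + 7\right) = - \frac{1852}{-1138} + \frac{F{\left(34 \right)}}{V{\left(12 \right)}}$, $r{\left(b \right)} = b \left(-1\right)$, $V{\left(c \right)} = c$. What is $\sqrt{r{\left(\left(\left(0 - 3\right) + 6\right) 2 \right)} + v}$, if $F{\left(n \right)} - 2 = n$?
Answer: $\frac{i \sqrt{142531086}}{3414} \approx 3.497 i$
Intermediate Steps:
$F{\left(n \right)} = 2 + n$
$r{\left(b \right)} = - b$
$v = - \frac{21265}{3414}$ ($v = -7 + \frac{- \frac{1852}{-1138} + \frac{2 + 34}{12}}{6} = -7 + \frac{\left(-1852\right) \left(- \frac{1}{1138}\right) + 36 \cdot \frac{1}{12}}{6} = -7 + \frac{\frac{926}{569} + 3}{6} = -7 + \frac{1}{6} \cdot \frac{2633}{569} = -7 + \frac{2633}{3414} = - \frac{21265}{3414} \approx -6.2288$)
$\sqrt{r{\left(\left(\left(0 - 3\right) + 6\right) 2 \right)} + v} = \sqrt{- \left(\left(0 - 3\right) + 6\right) 2 - \frac{21265}{3414}} = \sqrt{- \left(-3 + 6\right) 2 - \frac{21265}{3414}} = \sqrt{- 3 \cdot 2 - \frac{21265}{3414}} = \sqrt{\left(-1\right) 6 - \frac{21265}{3414}} = \sqrt{-6 - \frac{21265}{3414}} = \sqrt{- \frac{41749}{3414}} = \frac{i \sqrt{142531086}}{3414}$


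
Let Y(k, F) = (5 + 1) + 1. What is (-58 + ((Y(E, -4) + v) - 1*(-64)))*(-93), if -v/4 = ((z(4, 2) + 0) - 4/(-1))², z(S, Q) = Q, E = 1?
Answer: 12183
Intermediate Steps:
v = -144 (v = -4*((2 + 0) - 4/(-1))² = -4*(2 - 4*(-1))² = -4*(2 + 4)² = -4*6² = -4*36 = -144)
Y(k, F) = 7 (Y(k, F) = 6 + 1 = 7)
(-58 + ((Y(E, -4) + v) - 1*(-64)))*(-93) = (-58 + ((7 - 144) - 1*(-64)))*(-93) = (-58 + (-137 + 64))*(-93) = (-58 - 73)*(-93) = -131*(-93) = 12183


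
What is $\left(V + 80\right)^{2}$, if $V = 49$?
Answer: $16641$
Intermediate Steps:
$\left(V + 80\right)^{2} = \left(49 + 80\right)^{2} = 129^{2} = 16641$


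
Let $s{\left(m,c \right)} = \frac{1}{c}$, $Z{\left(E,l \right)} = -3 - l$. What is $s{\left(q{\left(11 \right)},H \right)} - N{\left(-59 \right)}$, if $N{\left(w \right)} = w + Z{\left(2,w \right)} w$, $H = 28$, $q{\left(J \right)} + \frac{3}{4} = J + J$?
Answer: $\frac{94165}{28} \approx 3363.0$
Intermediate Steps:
$q{\left(J \right)} = - \frac{3}{4} + 2 J$ ($q{\left(J \right)} = - \frac{3}{4} + \left(J + J\right) = - \frac{3}{4} + 2 J$)
$N{\left(w \right)} = w + w \left(-3 - w\right)$ ($N{\left(w \right)} = w + \left(-3 - w\right) w = w + w \left(-3 - w\right)$)
$s{\left(q{\left(11 \right)},H \right)} - N{\left(-59 \right)} = \frac{1}{28} - \left(-1\right) \left(-59\right) \left(2 - 59\right) = \frac{1}{28} - \left(-1\right) \left(-59\right) \left(-57\right) = \frac{1}{28} - -3363 = \frac{1}{28} + 3363 = \frac{94165}{28}$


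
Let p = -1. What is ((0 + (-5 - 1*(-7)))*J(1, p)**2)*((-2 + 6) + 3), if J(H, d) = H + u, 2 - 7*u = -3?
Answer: 288/7 ≈ 41.143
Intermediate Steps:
u = 5/7 (u = 2/7 - 1/7*(-3) = 2/7 + 3/7 = 5/7 ≈ 0.71429)
J(H, d) = 5/7 + H (J(H, d) = H + 5/7 = 5/7 + H)
((0 + (-5 - 1*(-7)))*J(1, p)**2)*((-2 + 6) + 3) = ((0 + (-5 - 1*(-7)))*(5/7 + 1)**2)*((-2 + 6) + 3) = ((0 + (-5 + 7))*(12/7)**2)*(4 + 3) = ((0 + 2)*(144/49))*7 = (2*(144/49))*7 = (288/49)*7 = 288/7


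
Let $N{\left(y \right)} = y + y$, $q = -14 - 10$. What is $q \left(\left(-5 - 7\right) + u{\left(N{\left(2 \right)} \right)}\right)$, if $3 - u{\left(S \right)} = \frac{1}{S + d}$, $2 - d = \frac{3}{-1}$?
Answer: $\frac{656}{3} \approx 218.67$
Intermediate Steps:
$d = 5$ ($d = 2 - \frac{3}{-1} = 2 - 3 \left(-1\right) = 2 - -3 = 2 + 3 = 5$)
$q = -24$
$N{\left(y \right)} = 2 y$
$u{\left(S \right)} = 3 - \frac{1}{5 + S}$ ($u{\left(S \right)} = 3 - \frac{1}{S + 5} = 3 - \frac{1}{5 + S}$)
$q \left(\left(-5 - 7\right) + u{\left(N{\left(2 \right)} \right)}\right) = - 24 \left(\left(-5 - 7\right) + \frac{14 + 3 \cdot 2 \cdot 2}{5 + 2 \cdot 2}\right) = - 24 \left(\left(-5 - 7\right) + \frac{14 + 3 \cdot 4}{5 + 4}\right) = - 24 \left(-12 + \frac{14 + 12}{9}\right) = - 24 \left(-12 + \frac{1}{9} \cdot 26\right) = - 24 \left(-12 + \frac{26}{9}\right) = \left(-24\right) \left(- \frac{82}{9}\right) = \frac{656}{3}$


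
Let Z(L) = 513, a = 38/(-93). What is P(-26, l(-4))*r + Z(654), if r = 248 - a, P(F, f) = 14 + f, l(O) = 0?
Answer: 371137/93 ≈ 3990.7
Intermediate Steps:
a = -38/93 (a = 38*(-1/93) = -38/93 ≈ -0.40860)
r = 23102/93 (r = 248 - 1*(-38/93) = 248 + 38/93 = 23102/93 ≈ 248.41)
P(-26, l(-4))*r + Z(654) = (14 + 0)*(23102/93) + 513 = 14*(23102/93) + 513 = 323428/93 + 513 = 371137/93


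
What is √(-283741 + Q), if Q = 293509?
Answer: 2*√2442 ≈ 98.833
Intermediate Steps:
√(-283741 + Q) = √(-283741 + 293509) = √9768 = 2*√2442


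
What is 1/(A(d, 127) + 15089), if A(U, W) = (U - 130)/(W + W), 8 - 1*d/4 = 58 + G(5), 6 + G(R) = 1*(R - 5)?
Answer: 127/1916150 ≈ 6.6279e-5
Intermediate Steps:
G(R) = -11 + R (G(R) = -6 + 1*(R - 5) = -6 + 1*(-5 + R) = -6 + (-5 + R) = -11 + R)
d = -176 (d = 32 - 4*(58 + (-11 + 5)) = 32 - 4*(58 - 6) = 32 - 4*52 = 32 - 208 = -176)
A(U, W) = (-130 + U)/(2*W) (A(U, W) = (-130 + U)/((2*W)) = (-130 + U)*(1/(2*W)) = (-130 + U)/(2*W))
1/(A(d, 127) + 15089) = 1/((1/2)*(-130 - 176)/127 + 15089) = 1/((1/2)*(1/127)*(-306) + 15089) = 1/(-153/127 + 15089) = 1/(1916150/127) = 127/1916150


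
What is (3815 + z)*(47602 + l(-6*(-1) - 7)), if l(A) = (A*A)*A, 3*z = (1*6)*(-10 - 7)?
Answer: 179979381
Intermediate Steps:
z = -34 (z = ((1*6)*(-10 - 7))/3 = (6*(-17))/3 = (⅓)*(-102) = -34)
l(A) = A³ (l(A) = A²*A = A³)
(3815 + z)*(47602 + l(-6*(-1) - 7)) = (3815 - 34)*(47602 + (-6*(-1) - 7)³) = 3781*(47602 + (6 - 7)³) = 3781*(47602 + (-1)³) = 3781*(47602 - 1) = 3781*47601 = 179979381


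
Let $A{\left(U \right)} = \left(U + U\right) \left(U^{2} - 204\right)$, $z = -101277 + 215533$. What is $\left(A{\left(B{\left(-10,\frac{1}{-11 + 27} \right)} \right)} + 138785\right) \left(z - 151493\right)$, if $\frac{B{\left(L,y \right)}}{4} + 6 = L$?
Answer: $13382642667$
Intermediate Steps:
$B{\left(L,y \right)} = -24 + 4 L$
$z = 114256$
$A{\left(U \right)} = 2 U \left(-204 + U^{2}\right)$
$\left(A{\left(B{\left(-10,\frac{1}{-11 + 27} \right)} \right)} + 138785\right) \left(z - 151493\right) = \left(2 \left(-24 + 4 \left(-10\right)\right) \left(-204 + \left(-24 + 4 \left(-10\right)\right)^{2}\right) + 138785\right) \left(114256 - 151493\right) = \left(2 \left(-24 - 40\right) \left(-204 + \left(-24 - 40\right)^{2}\right) + 138785\right) \left(-37237\right) = \left(2 \left(-64\right) \left(-204 + \left(-64\right)^{2}\right) + 138785\right) \left(-37237\right) = \left(2 \left(-64\right) \left(-204 + 4096\right) + 138785\right) \left(-37237\right) = \left(2 \left(-64\right) 3892 + 138785\right) \left(-37237\right) = \left(-498176 + 138785\right) \left(-37237\right) = \left(-359391\right) \left(-37237\right) = 13382642667$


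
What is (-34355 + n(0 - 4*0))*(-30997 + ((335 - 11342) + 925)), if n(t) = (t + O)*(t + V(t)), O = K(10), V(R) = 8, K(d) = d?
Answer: 1407982725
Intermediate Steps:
O = 10
n(t) = (8 + t)*(10 + t) (n(t) = (t + 10)*(t + 8) = (10 + t)*(8 + t) = (8 + t)*(10 + t))
(-34355 + n(0 - 4*0))*(-30997 + ((335 - 11342) + 925)) = (-34355 + (80 + (0 - 4*0)**2 + 18*(0 - 4*0)))*(-30997 + ((335 - 11342) + 925)) = (-34355 + (80 + (0 + 0)**2 + 18*(0 + 0)))*(-30997 + (-11007 + 925)) = (-34355 + (80 + 0**2 + 18*0))*(-30997 - 10082) = (-34355 + (80 + 0 + 0))*(-41079) = (-34355 + 80)*(-41079) = -34275*(-41079) = 1407982725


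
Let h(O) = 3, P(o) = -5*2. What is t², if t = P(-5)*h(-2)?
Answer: 900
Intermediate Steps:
P(o) = -10
t = -30 (t = -10*3 = -30)
t² = (-30)² = 900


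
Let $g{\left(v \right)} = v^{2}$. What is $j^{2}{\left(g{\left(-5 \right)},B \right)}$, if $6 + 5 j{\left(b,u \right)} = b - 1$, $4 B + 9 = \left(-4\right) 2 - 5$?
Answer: $\frac{324}{25} \approx 12.96$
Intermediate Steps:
$B = - \frac{11}{2}$ ($B = - \frac{9}{4} + \frac{\left(-4\right) 2 - 5}{4} = - \frac{9}{4} + \frac{-8 - 5}{4} = - \frac{9}{4} + \frac{1}{4} \left(-13\right) = - \frac{9}{4} - \frac{13}{4} = - \frac{11}{2} \approx -5.5$)
$j{\left(b,u \right)} = - \frac{7}{5} + \frac{b}{5}$ ($j{\left(b,u \right)} = - \frac{6}{5} + \frac{b - 1}{5} = - \frac{6}{5} + \frac{-1 + b}{5} = - \frac{6}{5} + \left(- \frac{1}{5} + \frac{b}{5}\right) = - \frac{7}{5} + \frac{b}{5}$)
$j^{2}{\left(g{\left(-5 \right)},B \right)} = \left(- \frac{7}{5} + \frac{\left(-5\right)^{2}}{5}\right)^{2} = \left(- \frac{7}{5} + \frac{1}{5} \cdot 25\right)^{2} = \left(- \frac{7}{5} + 5\right)^{2} = \left(\frac{18}{5}\right)^{2} = \frac{324}{25}$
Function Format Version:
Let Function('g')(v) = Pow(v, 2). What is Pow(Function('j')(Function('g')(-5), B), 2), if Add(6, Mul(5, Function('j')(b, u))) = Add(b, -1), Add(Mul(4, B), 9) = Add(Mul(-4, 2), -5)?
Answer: Rational(324, 25) ≈ 12.960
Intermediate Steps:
B = Rational(-11, 2) (B = Add(Rational(-9, 4), Mul(Rational(1, 4), Add(Mul(-4, 2), -5))) = Add(Rational(-9, 4), Mul(Rational(1, 4), Add(-8, -5))) = Add(Rational(-9, 4), Mul(Rational(1, 4), -13)) = Add(Rational(-9, 4), Rational(-13, 4)) = Rational(-11, 2) ≈ -5.5000)
Function('j')(b, u) = Add(Rational(-7, 5), Mul(Rational(1, 5), b)) (Function('j')(b, u) = Add(Rational(-6, 5), Mul(Rational(1, 5), Add(b, -1))) = Add(Rational(-6, 5), Mul(Rational(1, 5), Add(-1, b))) = Add(Rational(-6, 5), Add(Rational(-1, 5), Mul(Rational(1, 5), b))) = Add(Rational(-7, 5), Mul(Rational(1, 5), b)))
Pow(Function('j')(Function('g')(-5), B), 2) = Pow(Add(Rational(-7, 5), Mul(Rational(1, 5), Pow(-5, 2))), 2) = Pow(Add(Rational(-7, 5), Mul(Rational(1, 5), 25)), 2) = Pow(Add(Rational(-7, 5), 5), 2) = Pow(Rational(18, 5), 2) = Rational(324, 25)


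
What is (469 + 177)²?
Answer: 417316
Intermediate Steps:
(469 + 177)² = 646² = 417316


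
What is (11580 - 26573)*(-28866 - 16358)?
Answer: 678043432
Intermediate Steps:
(11580 - 26573)*(-28866 - 16358) = -14993*(-45224) = 678043432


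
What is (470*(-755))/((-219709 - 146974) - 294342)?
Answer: 14194/26441 ≈ 0.53682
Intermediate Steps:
(470*(-755))/((-219709 - 146974) - 294342) = -354850/(-366683 - 294342) = -354850/(-661025) = -354850*(-1/661025) = 14194/26441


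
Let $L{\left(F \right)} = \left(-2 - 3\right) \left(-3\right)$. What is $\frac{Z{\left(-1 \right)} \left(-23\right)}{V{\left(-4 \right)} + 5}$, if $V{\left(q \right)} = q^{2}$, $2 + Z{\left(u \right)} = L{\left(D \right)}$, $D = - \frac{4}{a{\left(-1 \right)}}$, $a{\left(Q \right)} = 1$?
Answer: $- \frac{299}{21} \approx -14.238$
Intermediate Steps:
$D = -4$ ($D = - \frac{4}{1} = \left(-4\right) 1 = -4$)
$L{\left(F \right)} = 15$ ($L{\left(F \right)} = \left(-5\right) \left(-3\right) = 15$)
$Z{\left(u \right)} = 13$ ($Z{\left(u \right)} = -2 + 15 = 13$)
$\frac{Z{\left(-1 \right)} \left(-23\right)}{V{\left(-4 \right)} + 5} = \frac{13 \left(-23\right)}{\left(-4\right)^{2} + 5} = - \frac{299}{16 + 5} = - \frac{299}{21}$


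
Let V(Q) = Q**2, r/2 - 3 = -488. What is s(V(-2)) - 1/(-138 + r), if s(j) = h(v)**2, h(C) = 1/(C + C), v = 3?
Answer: 143/4986 ≈ 0.028680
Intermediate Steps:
r = -970 (r = 6 + 2*(-488) = 6 - 976 = -970)
h(C) = 1/(2*C)
s(j) = 1/36 (s(j) = ((1/2)/3)**2 = ((1/2)*(1/3))**2 = (1/6)**2 = 1/36)
s(V(-2)) - 1/(-138 + r) = 1/36 - 1/(-138 - 970) = 1/36 - 1/(-1108) = 1/36 - 1*(-1/1108) = 1/36 + 1/1108 = 143/4986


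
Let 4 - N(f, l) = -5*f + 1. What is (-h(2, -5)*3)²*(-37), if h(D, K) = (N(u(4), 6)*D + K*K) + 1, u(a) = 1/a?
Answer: -1585413/4 ≈ -3.9635e+5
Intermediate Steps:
N(f, l) = 3 + 5*f (N(f, l) = 4 - (-5*f + 1) = 4 - (1 - 5*f) = 4 + (-1 + 5*f) = 3 + 5*f)
h(D, K) = 1 + K² + 17*D/4 (h(D, K) = ((3 + 5/4)*D + K*K) + 1 = ((3 + 5*(¼))*D + K²) + 1 = ((3 + 5/4)*D + K²) + 1 = (17*D/4 + K²) + 1 = (K² + 17*D/4) + 1 = 1 + K² + 17*D/4)
(-h(2, -5)*3)²*(-37) = (-(1 + (-5)² + (17/4)*2)*3)²*(-37) = (-(1 + 25 + 17/2)*3)²*(-37) = (-1*69/2*3)²*(-37) = (-69/2*3)²*(-37) = (-207/2)²*(-37) = (42849/4)*(-37) = -1585413/4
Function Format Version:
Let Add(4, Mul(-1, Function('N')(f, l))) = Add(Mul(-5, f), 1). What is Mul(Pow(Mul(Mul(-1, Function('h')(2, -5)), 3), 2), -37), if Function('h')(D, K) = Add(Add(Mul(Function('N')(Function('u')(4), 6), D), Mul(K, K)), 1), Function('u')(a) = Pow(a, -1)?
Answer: Rational(-1585413, 4) ≈ -3.9635e+5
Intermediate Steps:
Function('N')(f, l) = Add(3, Mul(5, f)) (Function('N')(f, l) = Add(4, Mul(-1, Add(Mul(-5, f), 1))) = Add(4, Mul(-1, Add(1, Mul(-5, f)))) = Add(4, Add(-1, Mul(5, f))) = Add(3, Mul(5, f)))
Function('h')(D, K) = Add(1, Pow(K, 2), Mul(Rational(17, 4), D)) (Function('h')(D, K) = Add(Add(Mul(Add(3, Mul(5, Pow(4, -1))), D), Mul(K, K)), 1) = Add(Add(Mul(Add(3, Mul(5, Rational(1, 4))), D), Pow(K, 2)), 1) = Add(Add(Mul(Add(3, Rational(5, 4)), D), Pow(K, 2)), 1) = Add(Add(Mul(Rational(17, 4), D), Pow(K, 2)), 1) = Add(Add(Pow(K, 2), Mul(Rational(17, 4), D)), 1) = Add(1, Pow(K, 2), Mul(Rational(17, 4), D)))
Mul(Pow(Mul(Mul(-1, Function('h')(2, -5)), 3), 2), -37) = Mul(Pow(Mul(Mul(-1, Add(1, Pow(-5, 2), Mul(Rational(17, 4), 2))), 3), 2), -37) = Mul(Pow(Mul(Mul(-1, Add(1, 25, Rational(17, 2))), 3), 2), -37) = Mul(Pow(Mul(Mul(-1, Rational(69, 2)), 3), 2), -37) = Mul(Pow(Mul(Rational(-69, 2), 3), 2), -37) = Mul(Pow(Rational(-207, 2), 2), -37) = Mul(Rational(42849, 4), -37) = Rational(-1585413, 4)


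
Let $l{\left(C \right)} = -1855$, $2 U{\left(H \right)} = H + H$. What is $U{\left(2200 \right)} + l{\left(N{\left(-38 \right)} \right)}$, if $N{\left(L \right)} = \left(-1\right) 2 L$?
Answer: $345$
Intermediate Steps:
$N{\left(L \right)} = - 2 L$
$U{\left(H \right)} = H$ ($U{\left(H \right)} = \frac{H + H}{2} = \frac{2 H}{2} = H$)
$U{\left(2200 \right)} + l{\left(N{\left(-38 \right)} \right)} = 2200 - 1855 = 345$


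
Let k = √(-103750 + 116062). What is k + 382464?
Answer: 382464 + 18*√38 ≈ 3.8258e+5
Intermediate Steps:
k = 18*√38 (k = √12312 = 18*√38 ≈ 110.96)
k + 382464 = 18*√38 + 382464 = 382464 + 18*√38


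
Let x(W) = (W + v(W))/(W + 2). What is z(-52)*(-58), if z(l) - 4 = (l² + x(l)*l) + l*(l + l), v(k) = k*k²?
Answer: 40069416/5 ≈ 8.0139e+6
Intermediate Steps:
v(k) = k³
x(W) = (W + W³)/(2 + W) (x(W) = (W + W³)/(W + 2) = (W + W³)/(2 + W))
z(l) = 4 + 3*l² + l*(l + l³)/(2 + l) (z(l) = 4 + ((l² + ((l + l³)/(2 + l))*l) + l*(l + l)) = 4 + ((l² + l*(l + l³)/(2 + l)) + l*(2*l)) = 4 + ((l² + l*(l + l³)/(2 + l)) + 2*l²) = 4 + (3*l² + l*(l + l³)/(2 + l)) = 4 + 3*l² + l*(l + l³)/(2 + l))
z(-52)*(-58) = (((-52)²*(1 + (-52)²) + (2 - 52)*(4 + 3*(-52)²))/(2 - 52))*(-58) = ((2704*(1 + 2704) - 50*(4 + 3*2704))/(-50))*(-58) = -(2704*2705 - 50*(4 + 8112))/50*(-58) = -(7314320 - 50*8116)/50*(-58) = -(7314320 - 405800)/50*(-58) = -1/50*6908520*(-58) = -690852/5*(-58) = 40069416/5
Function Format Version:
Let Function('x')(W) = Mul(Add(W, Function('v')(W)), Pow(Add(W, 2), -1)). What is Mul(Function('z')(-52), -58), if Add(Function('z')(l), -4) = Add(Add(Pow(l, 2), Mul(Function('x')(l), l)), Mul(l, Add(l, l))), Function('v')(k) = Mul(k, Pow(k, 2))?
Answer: Rational(40069416, 5) ≈ 8.0139e+6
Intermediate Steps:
Function('v')(k) = Pow(k, 3)
Function('x')(W) = Mul(Pow(Add(2, W), -1), Add(W, Pow(W, 3))) (Function('x')(W) = Mul(Add(W, Pow(W, 3)), Pow(Add(W, 2), -1)) = Mul(Add(W, Pow(W, 3)), Pow(Add(2, W), -1)) = Mul(Pow(Add(2, W), -1), Add(W, Pow(W, 3))))
Function('z')(l) = Add(4, Mul(3, Pow(l, 2)), Mul(l, Pow(Add(2, l), -1), Add(l, Pow(l, 3)))) (Function('z')(l) = Add(4, Add(Add(Pow(l, 2), Mul(Mul(Pow(Add(2, l), -1), Add(l, Pow(l, 3))), l)), Mul(l, Add(l, l)))) = Add(4, Add(Add(Pow(l, 2), Mul(l, Pow(Add(2, l), -1), Add(l, Pow(l, 3)))), Mul(l, Mul(2, l)))) = Add(4, Add(Add(Pow(l, 2), Mul(l, Pow(Add(2, l), -1), Add(l, Pow(l, 3)))), Mul(2, Pow(l, 2)))) = Add(4, Add(Mul(3, Pow(l, 2)), Mul(l, Pow(Add(2, l), -1), Add(l, Pow(l, 3))))) = Add(4, Mul(3, Pow(l, 2)), Mul(l, Pow(Add(2, l), -1), Add(l, Pow(l, 3)))))
Mul(Function('z')(-52), -58) = Mul(Mul(Pow(Add(2, -52), -1), Add(Mul(Pow(-52, 2), Add(1, Pow(-52, 2))), Mul(Add(2, -52), Add(4, Mul(3, Pow(-52, 2)))))), -58) = Mul(Mul(Pow(-50, -1), Add(Mul(2704, Add(1, 2704)), Mul(-50, Add(4, Mul(3, 2704))))), -58) = Mul(Mul(Rational(-1, 50), Add(Mul(2704, 2705), Mul(-50, Add(4, 8112)))), -58) = Mul(Mul(Rational(-1, 50), Add(7314320, Mul(-50, 8116))), -58) = Mul(Mul(Rational(-1, 50), Add(7314320, -405800)), -58) = Mul(Mul(Rational(-1, 50), 6908520), -58) = Mul(Rational(-690852, 5), -58) = Rational(40069416, 5)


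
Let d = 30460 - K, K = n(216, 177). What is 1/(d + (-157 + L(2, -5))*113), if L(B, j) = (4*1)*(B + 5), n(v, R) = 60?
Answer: 1/15823 ≈ 6.3199e-5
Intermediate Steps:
K = 60
L(B, j) = 20 + 4*B (L(B, j) = 4*(5 + B) = 20 + 4*B)
d = 30400 (d = 30460 - 1*60 = 30460 - 60 = 30400)
1/(d + (-157 + L(2, -5))*113) = 1/(30400 + (-157 + (20 + 4*2))*113) = 1/(30400 + (-157 + (20 + 8))*113) = 1/(30400 + (-157 + 28)*113) = 1/(30400 - 129*113) = 1/(30400 - 14577) = 1/15823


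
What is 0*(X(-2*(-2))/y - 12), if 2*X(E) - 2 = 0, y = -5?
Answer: 0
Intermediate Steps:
X(E) = 1 (X(E) = 1 + (1/2)*0 = 1 + 0 = 1)
0*(X(-2*(-2))/y - 12) = 0*(1/(-5) - 12) = 0*(1*(-1/5) - 12) = 0*(-1/5 - 12) = 0*(-61/5) = 0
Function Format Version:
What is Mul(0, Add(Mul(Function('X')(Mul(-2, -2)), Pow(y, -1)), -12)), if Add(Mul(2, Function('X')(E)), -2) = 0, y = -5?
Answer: 0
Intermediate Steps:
Function('X')(E) = 1 (Function('X')(E) = Add(1, Mul(Rational(1, 2), 0)) = Add(1, 0) = 1)
Mul(0, Add(Mul(Function('X')(Mul(-2, -2)), Pow(y, -1)), -12)) = Mul(0, Add(Mul(1, Pow(-5, -1)), -12)) = Mul(0, Add(Mul(1, Rational(-1, 5)), -12)) = Mul(0, Add(Rational(-1, 5), -12)) = Mul(0, Rational(-61, 5)) = 0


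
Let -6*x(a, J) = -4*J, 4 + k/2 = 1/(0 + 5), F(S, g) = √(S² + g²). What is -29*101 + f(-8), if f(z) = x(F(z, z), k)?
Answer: -44011/15 ≈ -2934.1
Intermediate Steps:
k = -38/5 (k = -8 + 2/(0 + 5) = -8 + 2/5 = -8 + 2*(⅕) = -8 + ⅖ = -38/5 ≈ -7.6000)
x(a, J) = 2*J/3 (x(a, J) = -(-2)*J/3 = 2*J/3)
f(z) = -76/15 (f(z) = (⅔)*(-38/5) = -76/15)
-29*101 + f(-8) = -29*101 - 76/15 = -2929 - 76/15 = -44011/15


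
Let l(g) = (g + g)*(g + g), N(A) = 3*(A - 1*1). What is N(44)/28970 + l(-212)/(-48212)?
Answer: -1300472843/349175410 ≈ -3.7244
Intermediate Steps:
N(A) = -3 + 3*A (N(A) = 3*(A - 1) = 3*(-1 + A) = -3 + 3*A)
l(g) = 4*g² (l(g) = (2*g)*(2*g) = 4*g²)
N(44)/28970 + l(-212)/(-48212) = (-3 + 3*44)/28970 + (4*(-212)²)/(-48212) = (-3 + 132)*(1/28970) + (4*44944)*(-1/48212) = 129*(1/28970) + 179776*(-1/48212) = 129/28970 - 44944/12053 = -1300472843/349175410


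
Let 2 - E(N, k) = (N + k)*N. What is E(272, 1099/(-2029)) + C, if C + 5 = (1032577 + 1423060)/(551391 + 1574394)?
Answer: -318481603633102/4313217765 ≈ -73839.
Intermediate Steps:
C = -8173288/2125785 (C = -5 + (1032577 + 1423060)/(551391 + 1574394) = -5 + 2455637/2125785 = -8173288/2125785 ≈ -3.8448)
E(N, k) = 2 - N*(N + k) (E(N, k) = 2 - (N + k)*N = 2 - N*(N + k))
E(272, 1099/(-2029)) + C = (2 - 1*272**2 - 1*272*1099/(-2029)) - 8173288/2125785 = (2 - 1*73984 - 1*272*1099*(-1/2029)) - 8173288/2125785 = (2 - 73984 - 1*272*(-1099/2029)) - 8173288/2125785 = (2 - 73984 + 298928/2029) - 8173288/2125785 = -149810550/2029 - 8173288/2125785 = -318481603633102/4313217765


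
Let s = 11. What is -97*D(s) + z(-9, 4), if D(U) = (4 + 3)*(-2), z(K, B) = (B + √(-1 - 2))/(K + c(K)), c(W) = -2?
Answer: 14934/11 - I*√3/11 ≈ 1357.6 - 0.15746*I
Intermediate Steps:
z(K, B) = (B + I*√3)/(-2 + K) (z(K, B) = (B + √(-1 - 2))/(K - 2) = (B + √(-3))/(-2 + K) = (B + I*√3)/(-2 + K))
D(U) = -14 (D(U) = 7*(-2) = -14)
-97*D(s) + z(-9, 4) = -97*(-14) + (4 + I*√3)/(-2 - 9) = 1358 + (4 + I*√3)/(-11) = 1358 - (4 + I*√3)/11 = 1358 + (-4/11 - I*√3/11) = 14934/11 - I*√3/11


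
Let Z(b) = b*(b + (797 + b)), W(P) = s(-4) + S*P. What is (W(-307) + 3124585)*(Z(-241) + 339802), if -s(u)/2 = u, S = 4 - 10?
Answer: 825025552845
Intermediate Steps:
S = -6
s(u) = -2*u
W(P) = 8 - 6*P (W(P) = -2*(-4) - 6*P = 8 - 6*P)
Z(b) = b*(797 + 2*b)
(W(-307) + 3124585)*(Z(-241) + 339802) = ((8 - 6*(-307)) + 3124585)*(-241*(797 + 2*(-241)) + 339802) = ((8 + 1842) + 3124585)*(-241*(797 - 482) + 339802) = (1850 + 3124585)*(-241*315 + 339802) = 3126435*(-75915 + 339802) = 3126435*263887 = 825025552845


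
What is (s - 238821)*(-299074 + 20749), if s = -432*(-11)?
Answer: 65147254425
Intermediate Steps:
s = 4752
(s - 238821)*(-299074 + 20749) = (4752 - 238821)*(-299074 + 20749) = -234069*(-278325) = 65147254425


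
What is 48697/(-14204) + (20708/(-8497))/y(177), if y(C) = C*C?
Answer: -12963557911993/3781140494652 ≈ -3.4285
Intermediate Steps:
y(C) = C**2
48697/(-14204) + (20708/(-8497))/y(177) = 48697/(-14204) + (20708/(-8497))/(177**2) = 48697*(-1/14204) + (20708*(-1/8497))/31329 = -48697/14204 - 20708/8497*1/31329 = -48697/14204 - 20708/266202513 = -12963557911993/3781140494652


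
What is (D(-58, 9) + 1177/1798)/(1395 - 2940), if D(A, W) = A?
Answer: 34369/925970 ≈ 0.037117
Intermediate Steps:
(D(-58, 9) + 1177/1798)/(1395 - 2940) = (-58 + 1177/1798)/(1395 - 2940) = (-58 + 1177*(1/1798))/(-1545) = (-58 + 1177/1798)*(-1/1545) = -103107/1798*(-1/1545) = 34369/925970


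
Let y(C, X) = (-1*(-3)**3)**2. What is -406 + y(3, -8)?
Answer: 323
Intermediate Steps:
y(C, X) = 729 (y(C, X) = (-1*(-27))**2 = 27**2 = 729)
-406 + y(3, -8) = -406 + 729 = 323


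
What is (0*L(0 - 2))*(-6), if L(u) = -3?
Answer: 0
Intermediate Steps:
(0*L(0 - 2))*(-6) = (0*(-3))*(-6) = 0*(-6) = 0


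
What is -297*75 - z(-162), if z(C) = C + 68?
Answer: -22181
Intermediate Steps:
z(C) = 68 + C
-297*75 - z(-162) = -297*75 - (68 - 162) = -22275 - 1*(-94) = -22275 + 94 = -22181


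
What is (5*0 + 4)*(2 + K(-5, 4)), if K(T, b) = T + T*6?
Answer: -132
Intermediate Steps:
K(T, b) = 7*T (K(T, b) = T + 6*T = 7*T)
(5*0 + 4)*(2 + K(-5, 4)) = (5*0 + 4)*(2 + 7*(-5)) = (0 + 4)*(2 - 35) = 4*(-33) = -132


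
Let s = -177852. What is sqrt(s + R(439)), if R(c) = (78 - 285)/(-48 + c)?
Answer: I*sqrt(51399381)/17 ≈ 421.73*I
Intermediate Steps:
R(c) = -207/(-48 + c)
sqrt(s + R(439)) = sqrt(-177852 - 207/(-48 + 439)) = sqrt(-177852 - 207/391) = sqrt(-177852 - 207*1/391) = sqrt(-177852 - 9/17) = sqrt(-3023493/17) = I*sqrt(51399381)/17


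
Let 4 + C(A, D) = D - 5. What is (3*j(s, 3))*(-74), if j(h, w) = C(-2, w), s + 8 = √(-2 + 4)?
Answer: 1332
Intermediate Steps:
s = -8 + √2 (s = -8 + √(-2 + 4) = -8 + √2 ≈ -6.5858)
C(A, D) = -9 + D (C(A, D) = -4 + (D - 5) = -4 + (-5 + D) = -9 + D)
j(h, w) = -9 + w
(3*j(s, 3))*(-74) = (3*(-9 + 3))*(-74) = (3*(-6))*(-74) = -18*(-74) = 1332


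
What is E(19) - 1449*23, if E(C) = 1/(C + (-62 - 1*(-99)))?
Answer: -1866311/56 ≈ -33327.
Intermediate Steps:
E(C) = 1/(37 + C) (E(C) = 1/(C + (-62 + 99)) = 1/(C + 37) = 1/(37 + C))
E(19) - 1449*23 = 1/(37 + 19) - 1449*23 = 1/56 - 1*33327 = 1/56 - 33327 = -1866311/56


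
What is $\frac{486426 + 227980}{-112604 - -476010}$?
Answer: $\frac{357203}{181703} \approx 1.9659$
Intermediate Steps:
$\frac{486426 + 227980}{-112604 - -476010} = \frac{714406}{-112604 + 476010} = \frac{714406}{363406} = 714406 \cdot \frac{1}{363406} = \frac{357203}{181703}$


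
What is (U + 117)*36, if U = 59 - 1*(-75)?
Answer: 9036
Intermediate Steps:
U = 134 (U = 59 + 75 = 134)
(U + 117)*36 = (134 + 117)*36 = 251*36 = 9036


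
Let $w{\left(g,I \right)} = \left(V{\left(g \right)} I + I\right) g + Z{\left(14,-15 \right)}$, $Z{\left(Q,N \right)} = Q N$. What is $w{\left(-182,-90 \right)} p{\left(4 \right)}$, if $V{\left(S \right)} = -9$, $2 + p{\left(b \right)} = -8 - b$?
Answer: $1837500$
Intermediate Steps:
$p{\left(b \right)} = -10 - b$ ($p{\left(b \right)} = -2 - \left(8 + b\right) = -10 - b$)
$Z{\left(Q,N \right)} = N Q$
$w{\left(g,I \right)} = -210 - 8 I g$ ($w{\left(g,I \right)} = \left(- 9 I + I\right) g - 210 = - 8 I g - 210 = -210 - 8 I g$)
$w{\left(-182,-90 \right)} p{\left(4 \right)} = \left(-210 - \left(-720\right) \left(-182\right)\right) \left(-10 - 4\right) = \left(-210 - 131040\right) \left(-10 - 4\right) = \left(-131250\right) \left(-14\right) = 1837500$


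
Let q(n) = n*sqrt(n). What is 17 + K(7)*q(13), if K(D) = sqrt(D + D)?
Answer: 17 + 13*sqrt(182) ≈ 192.38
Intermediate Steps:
q(n) = n**(3/2)
K(D) = sqrt(2)*sqrt(D) (K(D) = sqrt(2*D) = sqrt(2)*sqrt(D))
17 + K(7)*q(13) = 17 + (sqrt(2)*sqrt(7))*13**(3/2) = 17 + sqrt(14)*(13*sqrt(13)) = 17 + 13*sqrt(182)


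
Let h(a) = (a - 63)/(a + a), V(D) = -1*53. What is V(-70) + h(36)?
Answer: -427/8 ≈ -53.375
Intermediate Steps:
V(D) = -53
h(a) = (-63 + a)/(2*a) (h(a) = (-63 + a)/((2*a)) = (-63 + a)*(1/(2*a)) = (-63 + a)/(2*a))
V(-70) + h(36) = -53 + (1/2)*(-63 + 36)/36 = -53 + (1/2)*(1/36)*(-27) = -53 - 3/8 = -427/8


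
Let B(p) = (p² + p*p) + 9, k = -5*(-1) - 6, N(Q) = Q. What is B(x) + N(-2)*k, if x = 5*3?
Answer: 461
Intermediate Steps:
k = -1 (k = 5 - 6 = -1)
x = 15
B(p) = 9 + 2*p² (B(p) = (p² + p²) + 9 = 2*p² + 9 = 9 + 2*p²)
B(x) + N(-2)*k = (9 + 2*15²) - 2*(-1) = (9 + 2*225) + 2 = (9 + 450) + 2 = 459 + 2 = 461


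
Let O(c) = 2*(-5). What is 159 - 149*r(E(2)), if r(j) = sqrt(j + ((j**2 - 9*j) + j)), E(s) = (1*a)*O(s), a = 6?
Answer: 159 - 298*sqrt(1005) ≈ -9288.1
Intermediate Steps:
O(c) = -10
E(s) = -60 (E(s) = (1*6)*(-10) = 6*(-10) = -60)
r(j) = sqrt(j**2 - 7*j) (r(j) = sqrt(j + (j**2 - 8*j)) = sqrt(j**2 - 7*j))
159 - 149*r(E(2)) = 159 - 149*2*sqrt(1005) = 159 - 298*sqrt(1005)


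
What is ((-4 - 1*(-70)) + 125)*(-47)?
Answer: -8977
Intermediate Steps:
((-4 - 1*(-70)) + 125)*(-47) = ((-4 + 70) + 125)*(-47) = (66 + 125)*(-47) = 191*(-47) = -8977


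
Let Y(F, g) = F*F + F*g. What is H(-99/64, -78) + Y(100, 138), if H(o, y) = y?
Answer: 23722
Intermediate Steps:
Y(F, g) = F² + F*g
H(-99/64, -78) + Y(100, 138) = -78 + 100*(100 + 138) = -78 + 100*238 = -78 + 23800 = 23722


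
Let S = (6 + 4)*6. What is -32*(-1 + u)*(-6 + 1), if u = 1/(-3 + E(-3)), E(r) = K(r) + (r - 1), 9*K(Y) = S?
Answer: -640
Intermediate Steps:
S = 60 (S = 10*6 = 60)
K(Y) = 20/3 (K(Y) = (⅑)*60 = 20/3)
E(r) = 17/3 + r (E(r) = 20/3 + (r - 1) = 20/3 + (-1 + r) = 17/3 + r)
u = -3 (u = 1/(-3 + (17/3 - 3)) = 1/(-3 + 8/3) = 1/(-⅓) = -3)
-32*(-1 + u)*(-6 + 1) = -32*(-1 - 3)*(-6 + 1) = -(-128)*(-5) = -32*20 = -640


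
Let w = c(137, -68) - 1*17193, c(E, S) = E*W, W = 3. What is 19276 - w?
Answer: 36058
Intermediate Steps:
c(E, S) = 3*E (c(E, S) = E*3 = 3*E)
w = -16782 (w = 3*137 - 1*17193 = 411 - 17193 = -16782)
19276 - w = 19276 - 1*(-16782) = 19276 + 16782 = 36058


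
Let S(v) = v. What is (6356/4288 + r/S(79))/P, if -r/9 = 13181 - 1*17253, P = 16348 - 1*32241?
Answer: -39412187/1345946384 ≈ -0.029282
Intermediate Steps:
P = -15893 (P = 16348 - 32241 = -15893)
r = 36648 (r = -9*(13181 - 1*17253) = -9*(13181 - 17253) = -9*(-4072) = 36648)
(6356/4288 + r/S(79))/P = (6356/4288 + 36648/79)/(-15893) = (6356*(1/4288) + 36648*(1/79))*(-1/15893) = (1589/1072 + 36648/79)*(-1/15893) = (39412187/84688)*(-1/15893) = -39412187/1345946384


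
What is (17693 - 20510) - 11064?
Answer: -13881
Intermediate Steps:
(17693 - 20510) - 11064 = -2817 - 11064 = -13881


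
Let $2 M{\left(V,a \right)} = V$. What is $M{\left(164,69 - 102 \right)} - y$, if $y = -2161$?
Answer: $2243$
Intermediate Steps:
$M{\left(V,a \right)} = \frac{V}{2}$
$M{\left(164,69 - 102 \right)} - y = \frac{1}{2} \cdot 164 - -2161 = 82 + 2161 = 2243$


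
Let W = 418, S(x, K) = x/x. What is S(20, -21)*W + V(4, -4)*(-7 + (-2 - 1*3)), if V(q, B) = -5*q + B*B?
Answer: 466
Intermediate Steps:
V(q, B) = B**2 - 5*q (V(q, B) = -5*q + B**2 = B**2 - 5*q)
S(x, K) = 1
S(20, -21)*W + V(4, -4)*(-7 + (-2 - 1*3)) = 1*418 + ((-4)**2 - 5*4)*(-7 + (-2 - 1*3)) = 418 + (16 - 20)*(-7 + (-2 - 3)) = 418 - 4*(-7 - 5) = 418 - 4*(-12) = 418 + 48 = 466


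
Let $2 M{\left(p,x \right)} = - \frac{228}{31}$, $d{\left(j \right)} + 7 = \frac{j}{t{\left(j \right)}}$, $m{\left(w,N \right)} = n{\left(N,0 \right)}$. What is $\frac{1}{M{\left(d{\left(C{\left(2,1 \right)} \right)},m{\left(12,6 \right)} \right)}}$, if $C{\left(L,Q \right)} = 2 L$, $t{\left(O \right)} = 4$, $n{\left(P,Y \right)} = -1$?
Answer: $- \frac{31}{114} \approx -0.27193$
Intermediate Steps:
$m{\left(w,N \right)} = -1$
$d{\left(j \right)} = -7 + \frac{j}{4}$
$M{\left(p,x \right)} = - \frac{114}{31}$ ($M{\left(p,x \right)} = \frac{\left(-228\right) \frac{1}{31}}{2} = \frac{1}{2} \left(- \frac{228}{31}\right) = - \frac{114}{31}$)
$\frac{1}{M{\left(d{\left(C{\left(2,1 \right)} \right)},m{\left(12,6 \right)} \right)}} = \frac{1}{- \frac{114}{31}} = - \frac{31}{114}$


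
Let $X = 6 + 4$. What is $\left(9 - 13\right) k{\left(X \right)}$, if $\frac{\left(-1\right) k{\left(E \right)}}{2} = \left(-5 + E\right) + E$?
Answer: $120$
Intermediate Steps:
$X = 10$
$k{\left(E \right)} = 10 - 4 E$ ($k{\left(E \right)} = - 2 \left(\left(-5 + E\right) + E\right) = - 2 \left(-5 + 2 E\right) = 10 - 4 E$)
$\left(9 - 13\right) k{\left(X \right)} = \left(9 - 13\right) \left(10 - 40\right) = - 4 \left(10 - 40\right) = \left(-4\right) \left(-30\right) = 120$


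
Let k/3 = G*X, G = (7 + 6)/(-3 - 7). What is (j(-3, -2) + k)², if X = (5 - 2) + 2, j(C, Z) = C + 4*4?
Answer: 169/4 ≈ 42.250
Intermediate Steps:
j(C, Z) = 16 + C (j(C, Z) = C + 16 = 16 + C)
G = -13/10 (G = 13/(-10) = 13*(-⅒) = -13/10 ≈ -1.3000)
X = 5 (X = 3 + 2 = 5)
k = -39/2 (k = 3*(-13/10*5) = 3*(-13/2) = -39/2 ≈ -19.500)
(j(-3, -2) + k)² = ((16 - 3) - 39/2)² = (13 - 39/2)² = (-13/2)² = 169/4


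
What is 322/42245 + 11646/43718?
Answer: 36147319/131919065 ≈ 0.27401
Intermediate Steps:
322/42245 + 11646/43718 = 322*(1/42245) + 11646*(1/43718) = 46/6035 + 5823/21859 = 36147319/131919065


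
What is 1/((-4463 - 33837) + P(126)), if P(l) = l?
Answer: -1/38174 ≈ -2.6196e-5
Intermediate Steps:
1/((-4463 - 33837) + P(126)) = 1/((-4463 - 33837) + 126) = 1/(-38300 + 126) = 1/(-38174) = -1/38174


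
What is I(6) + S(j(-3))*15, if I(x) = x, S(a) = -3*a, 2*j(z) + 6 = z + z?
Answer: 276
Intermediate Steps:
j(z) = -3 + z (j(z) = -3 + (z + z)/2 = -3 + (2*z)/2 = -3 + z)
I(6) + S(j(-3))*15 = 6 - 3*(-3 - 3)*15 = 6 - 3*(-6)*15 = 6 + 18*15 = 6 + 270 = 276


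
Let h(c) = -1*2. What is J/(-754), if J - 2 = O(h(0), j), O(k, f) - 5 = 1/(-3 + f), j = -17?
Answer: -139/15080 ≈ -0.0092175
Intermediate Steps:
h(c) = -2
O(k, f) = 5 + 1/(-3 + f)
J = 139/20 (J = 2 + (-14 + 5*(-17))/(-3 - 17) = 2 + (-14 - 85)/(-20) = 2 - 1/20*(-99) = 2 + 99/20 = 139/20 ≈ 6.9500)
J/(-754) = (139/20)/(-754) = (139/20)*(-1/754) = -139/15080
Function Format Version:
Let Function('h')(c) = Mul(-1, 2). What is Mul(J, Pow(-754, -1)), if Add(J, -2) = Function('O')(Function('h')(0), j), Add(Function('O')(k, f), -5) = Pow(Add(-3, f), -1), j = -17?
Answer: Rational(-139, 15080) ≈ -0.0092175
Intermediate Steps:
Function('h')(c) = -2
Function('O')(k, f) = Add(5, Pow(Add(-3, f), -1))
J = Rational(139, 20) (J = Add(2, Mul(Pow(Add(-3, -17), -1), Add(-14, Mul(5, -17)))) = Add(2, Mul(Pow(-20, -1), Add(-14, -85))) = Add(2, Mul(Rational(-1, 20), -99)) = Add(2, Rational(99, 20)) = Rational(139, 20) ≈ 6.9500)
Mul(J, Pow(-754, -1)) = Mul(Rational(139, 20), Pow(-754, -1)) = Mul(Rational(139, 20), Rational(-1, 754)) = Rational(-139, 15080)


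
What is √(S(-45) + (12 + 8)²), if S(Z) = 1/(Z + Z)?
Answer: √359990/30 ≈ 20.000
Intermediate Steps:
S(Z) = 1/(2*Z)
√(S(-45) + (12 + 8)²) = √((½)/(-45) + (12 + 8)²) = √((½)*(-1/45) + 20²) = √(-1/90 + 400) = √(35999/90) = √359990/30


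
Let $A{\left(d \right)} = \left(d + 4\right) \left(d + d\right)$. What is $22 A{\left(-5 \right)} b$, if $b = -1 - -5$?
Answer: $880$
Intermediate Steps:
$A{\left(d \right)} = 2 d \left(4 + d\right)$ ($A{\left(d \right)} = \left(4 + d\right) 2 d = 2 d \left(4 + d\right)$)
$b = 4$ ($b = -1 + 5 = 4$)
$22 A{\left(-5 \right)} b = 22 \cdot 2 \left(-5\right) \left(4 - 5\right) 4 = 22 \cdot 2 \left(-5\right) \left(-1\right) 4 = 22 \cdot 10 \cdot 4 = 220 \cdot 4 = 880$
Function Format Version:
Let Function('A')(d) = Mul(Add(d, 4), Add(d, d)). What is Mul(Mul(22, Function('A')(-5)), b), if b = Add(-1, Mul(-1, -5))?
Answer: 880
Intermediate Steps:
Function('A')(d) = Mul(2, d, Add(4, d)) (Function('A')(d) = Mul(Add(4, d), Mul(2, d)) = Mul(2, d, Add(4, d)))
b = 4 (b = Add(-1, 5) = 4)
Mul(Mul(22, Function('A')(-5)), b) = Mul(Mul(22, Mul(2, -5, Add(4, -5))), 4) = Mul(Mul(22, Mul(2, -5, -1)), 4) = Mul(Mul(22, 10), 4) = Mul(220, 4) = 880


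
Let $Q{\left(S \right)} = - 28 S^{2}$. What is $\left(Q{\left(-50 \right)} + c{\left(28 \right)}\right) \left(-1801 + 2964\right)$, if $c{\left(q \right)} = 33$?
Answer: $-81371621$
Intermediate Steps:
$\left(Q{\left(-50 \right)} + c{\left(28 \right)}\right) \left(-1801 + 2964\right) = \left(- 28 \left(-50\right)^{2} + 33\right) \left(-1801 + 2964\right) = \left(\left(-28\right) 2500 + 33\right) 1163 = \left(-70000 + 33\right) 1163 = \left(-69967\right) 1163 = -81371621$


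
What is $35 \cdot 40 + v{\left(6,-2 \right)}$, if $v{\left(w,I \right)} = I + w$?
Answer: $1404$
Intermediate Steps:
$35 \cdot 40 + v{\left(6,-2 \right)} = 35 \cdot 40 + \left(-2 + 6\right) = 1400 + 4 = 1404$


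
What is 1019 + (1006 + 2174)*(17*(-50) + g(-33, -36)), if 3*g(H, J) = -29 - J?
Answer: -2694561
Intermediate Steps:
g(H, J) = -29/3 - J/3 (g(H, J) = (-29 - J)/3 = -29/3 - J/3)
1019 + (1006 + 2174)*(17*(-50) + g(-33, -36)) = 1019 + (1006 + 2174)*(17*(-50) + (-29/3 - ⅓*(-36))) = 1019 + 3180*(-850 + (-29/3 + 12)) = 1019 + 3180*(-850 + 7/3) = 1019 + 3180*(-2543/3) = 1019 - 2695580 = -2694561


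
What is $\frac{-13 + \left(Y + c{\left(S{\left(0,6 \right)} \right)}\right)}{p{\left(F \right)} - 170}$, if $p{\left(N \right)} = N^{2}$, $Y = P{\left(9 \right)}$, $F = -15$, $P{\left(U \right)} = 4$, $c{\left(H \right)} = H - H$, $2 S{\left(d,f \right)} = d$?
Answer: $- \frac{9}{55} \approx -0.16364$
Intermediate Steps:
$S{\left(d,f \right)} = \frac{d}{2}$
$c{\left(H \right)} = 0$
$Y = 4$
$\frac{-13 + \left(Y + c{\left(S{\left(0,6 \right)} \right)}\right)}{p{\left(F \right)} - 170} = \frac{-13 + \left(4 + 0\right)}{\left(-15\right)^{2} - 170} = \frac{-13 + 4}{225 - 170} = - \frac{9}{55}$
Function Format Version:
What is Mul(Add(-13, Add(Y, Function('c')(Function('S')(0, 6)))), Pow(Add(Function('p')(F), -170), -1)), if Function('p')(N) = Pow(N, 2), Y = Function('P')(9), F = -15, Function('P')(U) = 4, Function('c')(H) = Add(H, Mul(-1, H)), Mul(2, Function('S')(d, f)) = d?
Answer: Rational(-9, 55) ≈ -0.16364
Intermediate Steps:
Function('S')(d, f) = Mul(Rational(1, 2), d)
Function('c')(H) = 0
Y = 4
Mul(Add(-13, Add(Y, Function('c')(Function('S')(0, 6)))), Pow(Add(Function('p')(F), -170), -1)) = Mul(Add(-13, Add(4, 0)), Pow(Add(Pow(-15, 2), -170), -1)) = Mul(Add(-13, 4), Pow(Add(225, -170), -1)) = Mul(-9, Pow(55, -1)) = Mul(-9, Rational(1, 55)) = Rational(-9, 55)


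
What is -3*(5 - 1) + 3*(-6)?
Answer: -30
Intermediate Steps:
-3*(5 - 1) + 3*(-6) = -3*4 - 18 = -12 - 18 = -30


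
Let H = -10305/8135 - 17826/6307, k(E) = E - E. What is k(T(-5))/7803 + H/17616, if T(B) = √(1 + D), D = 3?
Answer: -14000543/60255463408 ≈ -0.00023235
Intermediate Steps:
T(B) = 2 (T(B) = √(1 + 3) = √4 = 2)
k(E) = 0
H = -42001629/10261489 (H = -10305*1/8135 - 17826*1/6307 = -2061/1627 - 17826/6307 = -42001629/10261489 ≈ -4.0931)
k(T(-5))/7803 + H/17616 = 0/7803 - 42001629/10261489/17616 = 0*(1/7803) - 42001629/10261489*1/17616 = 0 - 14000543/60255463408 = -14000543/60255463408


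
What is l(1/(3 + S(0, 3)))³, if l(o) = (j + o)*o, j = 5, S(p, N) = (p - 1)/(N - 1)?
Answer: 157464/15625 ≈ 10.078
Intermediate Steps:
S(p, N) = (-1 + p)/(-1 + N)
l(o) = o*(5 + o) (l(o) = (5 + o)*o = o*(5 + o))
l(1/(3 + S(0, 3)))³ = ((5 + 1/(3 + (-1 + 0)/(-1 + 3)))/(3 + (-1 + 0)/(-1 + 3)))³ = ((5 + 1/(3 - 1/2))/(3 - 1/2))³ = ((5 + 1/(3 + (½)*(-1)))/(3 + (½)*(-1)))³ = ((5 + 1/(3 - ½))/(3 - ½))³ = ((5 + 1/(5/2))/(5/2))³ = (2*(5 + ⅖)/5)³ = ((⅖)*(27/5))³ = (54/25)³ = 157464/15625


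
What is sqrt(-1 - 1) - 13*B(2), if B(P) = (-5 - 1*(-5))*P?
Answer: I*sqrt(2) ≈ 1.4142*I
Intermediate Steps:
B(P) = 0 (B(P) = (-5 + 5)*P = 0*P = 0)
sqrt(-1 - 1) - 13*B(2) = sqrt(-1 - 1) - 13*0 = sqrt(-2) + 0 = I*sqrt(2) + 0 = I*sqrt(2)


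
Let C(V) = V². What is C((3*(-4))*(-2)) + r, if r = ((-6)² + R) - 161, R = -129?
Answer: 322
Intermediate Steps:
r = -254 (r = ((-6)² - 129) - 161 = (36 - 129) - 161 = -93 - 161 = -254)
C((3*(-4))*(-2)) + r = ((3*(-4))*(-2))² - 254 = (-12*(-2))² - 254 = 24² - 254 = 576 - 254 = 322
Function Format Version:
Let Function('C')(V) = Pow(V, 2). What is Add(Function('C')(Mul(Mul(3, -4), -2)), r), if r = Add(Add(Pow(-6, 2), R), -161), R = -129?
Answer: 322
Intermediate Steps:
r = -254 (r = Add(Add(Pow(-6, 2), -129), -161) = Add(Add(36, -129), -161) = Add(-93, -161) = -254)
Add(Function('C')(Mul(Mul(3, -4), -2)), r) = Add(Pow(Mul(Mul(3, -4), -2), 2), -254) = Add(Pow(Mul(-12, -2), 2), -254) = Add(Pow(24, 2), -254) = Add(576, -254) = 322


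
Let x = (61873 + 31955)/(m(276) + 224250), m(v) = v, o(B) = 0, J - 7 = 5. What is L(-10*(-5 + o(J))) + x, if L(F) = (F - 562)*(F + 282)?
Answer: -6360955626/37421 ≈ -1.6998e+5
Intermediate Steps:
J = 12 (J = 7 + 5 = 12)
L(F) = (-562 + F)*(282 + F)
x = 15638/37421 (x = (61873 + 31955)/(276 + 224250) = 93828/224526 = 93828*(1/224526) = 15638/37421 ≈ 0.41789)
L(-10*(-5 + o(J))) + x = (-158484 + (-10*(-5 + 0))**2 - (-2800)*(-5 + 0)) + 15638/37421 = (-158484 + (-10*(-5))**2 - (-2800)*(-5)) + 15638/37421 = (-158484 + 50**2 - 280*50) + 15638/37421 = (-158484 + 2500 - 14000) + 15638/37421 = -169984 + 15638/37421 = -6360955626/37421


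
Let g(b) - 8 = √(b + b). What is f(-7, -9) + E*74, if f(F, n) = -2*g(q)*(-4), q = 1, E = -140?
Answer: -10296 + 8*√2 ≈ -10285.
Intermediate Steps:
g(b) = 8 + √2*√b (g(b) = 8 + √(b + b) = 8 + √(2*b) = 8 + √2*√b)
f(F, n) = 64 + 8*√2 (f(F, n) = -2*(8 + √2*√1)*(-4) = -2*(8 + √2*1)*(-4) = -2*(8 + √2)*(-4) = (-16 - 2*√2)*(-4) = 64 + 8*√2)
f(-7, -9) + E*74 = (64 + 8*√2) - 140*74 = (64 + 8*√2) - 10360 = -10296 + 8*√2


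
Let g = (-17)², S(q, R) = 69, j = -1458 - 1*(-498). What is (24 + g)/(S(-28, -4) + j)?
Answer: -313/891 ≈ -0.35129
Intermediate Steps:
j = -960 (j = -1458 + 498 = -960)
g = 289
(24 + g)/(S(-28, -4) + j) = (24 + 289)/(69 - 960) = 313/(-891) = 313*(-1/891) = -313/891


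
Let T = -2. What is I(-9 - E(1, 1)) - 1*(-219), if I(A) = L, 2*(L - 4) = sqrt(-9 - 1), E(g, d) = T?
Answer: 223 + I*sqrt(10)/2 ≈ 223.0 + 1.5811*I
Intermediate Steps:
E(g, d) = -2
L = 4 + I*sqrt(10)/2 (L = 4 + sqrt(-9 - 1)/2 = 4 + sqrt(-10)/2 = 4 + (I*sqrt(10))/2 = 4 + I*sqrt(10)/2 ≈ 4.0 + 1.5811*I)
I(A) = 4 + I*sqrt(10)/2
I(-9 - E(1, 1)) - 1*(-219) = (4 + I*sqrt(10)/2) - 1*(-219) = (4 + I*sqrt(10)/2) + 219 = 223 + I*sqrt(10)/2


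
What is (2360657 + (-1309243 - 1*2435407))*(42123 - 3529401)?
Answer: 4826368341054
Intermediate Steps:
(2360657 + (-1309243 - 1*2435407))*(42123 - 3529401) = (2360657 + (-1309243 - 2435407))*(-3487278) = (2360657 - 3744650)*(-3487278) = -1383993*(-3487278) = 4826368341054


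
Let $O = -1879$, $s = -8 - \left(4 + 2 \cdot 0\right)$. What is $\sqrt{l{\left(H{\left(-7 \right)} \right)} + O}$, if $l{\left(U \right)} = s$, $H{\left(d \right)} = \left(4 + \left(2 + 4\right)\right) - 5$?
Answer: $i \sqrt{1891} \approx 43.486 i$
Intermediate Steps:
$H{\left(d \right)} = 5$ ($H{\left(d \right)} = \left(4 + 6\right) - 5 = 10 - 5 = 5$)
$s = -12$ ($s = -8 - \left(4 + 0\right) = -8 - 4 = -12$)
$l{\left(U \right)} = -12$
$\sqrt{l{\left(H{\left(-7 \right)} \right)} + O} = \sqrt{-12 - 1879} = \sqrt{-1891} = i \sqrt{1891}$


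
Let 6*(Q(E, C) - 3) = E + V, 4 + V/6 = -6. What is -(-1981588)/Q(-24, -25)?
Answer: -1981588/11 ≈ -1.8014e+5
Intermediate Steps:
V = -60 (V = -24 + 6*(-6) = -24 - 36 = -60)
Q(E, C) = -7 + E/6 (Q(E, C) = 3 + (E - 60)/6 = 3 + (-60 + E)/6 = 3 + (-10 + E/6) = -7 + E/6)
-(-1981588)/Q(-24, -25) = -(-1981588)/(-7 + (⅙)*(-24)) = -(-1981588)/(-7 - 4) = -(-1981588)/(-11) = -(-1981588)*(-1)/11 = -2737*724/11 = -1981588/11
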